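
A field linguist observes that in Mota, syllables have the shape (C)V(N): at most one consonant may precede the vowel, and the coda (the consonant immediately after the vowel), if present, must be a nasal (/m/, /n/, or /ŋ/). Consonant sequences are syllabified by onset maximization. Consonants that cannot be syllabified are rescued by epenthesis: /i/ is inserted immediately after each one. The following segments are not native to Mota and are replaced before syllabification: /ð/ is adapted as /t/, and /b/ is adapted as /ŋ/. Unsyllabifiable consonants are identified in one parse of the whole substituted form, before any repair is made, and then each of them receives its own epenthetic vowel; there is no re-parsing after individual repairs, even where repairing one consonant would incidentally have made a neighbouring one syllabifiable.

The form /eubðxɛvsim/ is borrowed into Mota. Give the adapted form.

Substitution: /b/ → /ŋ/, /ð/ → /t/, giving /euŋtxɛvsim/.
Under (C)V(N), the unsyllabifiable consonants are /t/, /v/ (only a nasal (/m/, /n/, or /ŋ/) is licensed in coda position; onsets are limited to one consonant).
Each unlicensed consonant becomes the onset of a new syllable: /t/ → /ti/, /v/ → /vi/.

euŋtixɛvisim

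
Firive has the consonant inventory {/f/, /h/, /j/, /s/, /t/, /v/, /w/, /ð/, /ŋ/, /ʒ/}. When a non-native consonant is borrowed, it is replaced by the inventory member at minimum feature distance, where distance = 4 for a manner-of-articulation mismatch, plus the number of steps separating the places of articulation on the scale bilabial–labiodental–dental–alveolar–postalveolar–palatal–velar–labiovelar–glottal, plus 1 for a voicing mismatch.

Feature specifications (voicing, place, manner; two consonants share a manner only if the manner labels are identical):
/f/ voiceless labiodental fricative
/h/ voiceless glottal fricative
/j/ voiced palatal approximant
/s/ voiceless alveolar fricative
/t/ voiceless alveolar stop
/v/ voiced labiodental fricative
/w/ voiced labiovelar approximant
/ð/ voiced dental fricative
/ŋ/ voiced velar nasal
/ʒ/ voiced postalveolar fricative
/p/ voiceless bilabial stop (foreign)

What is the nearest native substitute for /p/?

/t/ is closest: same manner (stop), place distance 3 (bilabial→alveolar), same voicing; total 3. Next closest is /f/ at distance 5.

t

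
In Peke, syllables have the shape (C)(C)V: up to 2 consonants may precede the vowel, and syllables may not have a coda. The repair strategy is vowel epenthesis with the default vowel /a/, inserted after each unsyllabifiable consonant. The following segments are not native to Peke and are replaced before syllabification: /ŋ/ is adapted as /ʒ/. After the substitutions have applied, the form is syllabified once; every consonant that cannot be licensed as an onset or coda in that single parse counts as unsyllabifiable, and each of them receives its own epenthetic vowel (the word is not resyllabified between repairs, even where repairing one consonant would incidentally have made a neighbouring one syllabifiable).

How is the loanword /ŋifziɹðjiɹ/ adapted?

ʒifziɹaðjiɹa

Substitution: /ŋ/ → /ʒ/, giving /ʒifziɹðjiɹ/.
Syllabifying with onset maximization leaves /ɹ/, /ɹ/ stranded (no codas are permitted; onsets may contain at most 2 consonants).
Each unlicensed consonant becomes the onset of a new syllable: /ɹ/ → /ɹa/, /ɹ/ → /ɹa/.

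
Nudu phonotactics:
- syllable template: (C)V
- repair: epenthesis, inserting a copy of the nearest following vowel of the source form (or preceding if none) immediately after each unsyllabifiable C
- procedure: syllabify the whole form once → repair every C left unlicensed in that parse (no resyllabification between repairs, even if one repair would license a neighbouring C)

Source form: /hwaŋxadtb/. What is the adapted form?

The consonants /h/, /ŋ/, /d/, /t/, /b/ cannot be parsed into a legal (C)V syllable (no codas are permitted; onsets are limited to one consonant).
Inserting the epenthetic vowel yields /h/ → /ha/, /ŋ/ → /ŋa/, /d/ → /da/, /t/ → /ta/, /b/ → /ba/.

hawaŋaxadataba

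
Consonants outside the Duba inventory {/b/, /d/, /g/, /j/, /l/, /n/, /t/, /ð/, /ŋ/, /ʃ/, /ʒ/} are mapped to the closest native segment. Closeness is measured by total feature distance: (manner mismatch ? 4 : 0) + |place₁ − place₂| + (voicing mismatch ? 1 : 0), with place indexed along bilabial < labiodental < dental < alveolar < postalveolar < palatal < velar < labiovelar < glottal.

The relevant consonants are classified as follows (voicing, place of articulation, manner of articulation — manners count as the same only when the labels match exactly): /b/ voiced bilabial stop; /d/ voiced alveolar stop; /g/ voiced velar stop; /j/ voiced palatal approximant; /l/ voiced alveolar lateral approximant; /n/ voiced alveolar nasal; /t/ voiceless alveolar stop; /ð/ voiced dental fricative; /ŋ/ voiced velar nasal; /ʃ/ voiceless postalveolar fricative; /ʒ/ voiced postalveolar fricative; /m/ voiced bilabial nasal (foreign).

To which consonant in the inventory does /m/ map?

/n/ is closest: same manner (nasal), place distance 3 (bilabial→alveolar), same voicing; total 3. Next closest is /b/ at distance 4.

n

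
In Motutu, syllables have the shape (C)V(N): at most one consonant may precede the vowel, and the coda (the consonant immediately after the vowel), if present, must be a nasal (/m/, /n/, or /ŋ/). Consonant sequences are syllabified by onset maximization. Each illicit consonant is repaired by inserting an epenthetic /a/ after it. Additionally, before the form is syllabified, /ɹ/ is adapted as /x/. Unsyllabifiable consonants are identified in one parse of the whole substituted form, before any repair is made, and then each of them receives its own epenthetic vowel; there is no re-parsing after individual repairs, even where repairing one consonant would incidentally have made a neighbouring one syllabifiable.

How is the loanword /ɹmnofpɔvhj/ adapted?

Substitution: /ɹ/ → /x/, giving /xmnofpɔvhj/.
Syllabifying with onset maximization leaves /x/, /m/, /f/, /v/, /h/, /j/ stranded (only a nasal (/m/, /n/, or /ŋ/) is licensed in coda position; onsets are limited to one consonant).
Epenthesis after each stranded consonant: /x/ → /xa/, /m/ → /ma/, /f/ → /fa/, /v/ → /va/, /h/ → /ha/, /j/ → /ja/.

xamanofapɔvahaja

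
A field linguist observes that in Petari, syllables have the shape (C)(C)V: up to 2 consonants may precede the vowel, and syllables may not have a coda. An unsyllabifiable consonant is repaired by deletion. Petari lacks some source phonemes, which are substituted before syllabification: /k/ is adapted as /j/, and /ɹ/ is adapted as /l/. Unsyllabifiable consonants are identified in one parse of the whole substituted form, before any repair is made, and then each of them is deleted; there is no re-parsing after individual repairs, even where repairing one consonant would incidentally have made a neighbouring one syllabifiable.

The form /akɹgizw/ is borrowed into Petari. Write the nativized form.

algi

Substitution: /k/ → /j/, /ɹ/ → /l/, giving /ajlgizw/.
Syllabifying with onset maximization leaves /j/, /z/, /w/ stranded (no codas are permitted; onsets may contain at most 2 consonants).
Deleting the stranded consonants removes /j/, /z/, /w/.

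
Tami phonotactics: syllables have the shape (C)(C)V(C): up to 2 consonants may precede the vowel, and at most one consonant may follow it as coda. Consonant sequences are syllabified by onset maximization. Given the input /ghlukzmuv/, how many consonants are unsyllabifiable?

1

The consonants /g/ cannot be parsed into a legal (C)(C)V(C) syllable (at most one coda consonant is licensed; onsets may contain at most 2 consonants).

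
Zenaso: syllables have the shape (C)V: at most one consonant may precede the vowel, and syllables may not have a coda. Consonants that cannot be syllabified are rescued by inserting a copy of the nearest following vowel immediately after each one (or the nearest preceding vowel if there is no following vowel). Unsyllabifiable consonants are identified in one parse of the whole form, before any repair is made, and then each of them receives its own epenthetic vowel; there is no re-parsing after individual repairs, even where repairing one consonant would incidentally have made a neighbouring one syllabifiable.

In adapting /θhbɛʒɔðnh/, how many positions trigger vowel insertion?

5

The unsyllabifiable consonants are /θ/, /h/, /ð/, /n/, /h/; each receives one epenthetic vowel.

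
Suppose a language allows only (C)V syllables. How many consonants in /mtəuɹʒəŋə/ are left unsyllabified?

Syllabifying with onset maximization leaves /m/, /ɹ/ stranded (no codas are permitted; onsets are limited to one consonant).

2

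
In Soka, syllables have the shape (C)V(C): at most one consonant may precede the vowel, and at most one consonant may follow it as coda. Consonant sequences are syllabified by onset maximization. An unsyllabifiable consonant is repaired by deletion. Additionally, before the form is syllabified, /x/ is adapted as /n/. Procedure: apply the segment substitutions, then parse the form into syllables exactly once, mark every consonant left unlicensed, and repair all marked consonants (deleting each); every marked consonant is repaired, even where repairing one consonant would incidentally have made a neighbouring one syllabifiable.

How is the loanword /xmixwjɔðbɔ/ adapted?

minjɔðbɔ

Substitution: /x/ → /n/, giving /nminwjɔðbɔ/.
Under (C)V(C), the unsyllabifiable consonants are /n/, /w/ (at most one coda consonant is licensed; onsets are limited to one consonant).
Deleting the stranded consonants removes /n/, /w/.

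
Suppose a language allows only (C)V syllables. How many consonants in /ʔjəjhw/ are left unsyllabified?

Syllabifying with onset maximization leaves /ʔ/, /j/, /h/, /w/ stranded (no codas are permitted; onsets are limited to one consonant).

4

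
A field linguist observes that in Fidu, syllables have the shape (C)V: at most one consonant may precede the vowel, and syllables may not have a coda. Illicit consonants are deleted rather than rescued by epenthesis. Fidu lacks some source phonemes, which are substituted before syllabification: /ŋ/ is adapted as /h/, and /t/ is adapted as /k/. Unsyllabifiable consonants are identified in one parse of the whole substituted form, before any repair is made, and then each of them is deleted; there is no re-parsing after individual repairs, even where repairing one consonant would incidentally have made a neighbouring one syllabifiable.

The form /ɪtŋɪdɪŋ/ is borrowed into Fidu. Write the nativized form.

Substitution: /t/ → /k/, /ŋ/ → /h/, giving /ɪkhɪdɪh/.
The consonants /k/, /h/ cannot be parsed into a legal (C)V syllable (no codas are permitted; onsets are limited to one consonant).
Deleting the stranded consonants removes /k/, /h/.

ɪhɪdɪ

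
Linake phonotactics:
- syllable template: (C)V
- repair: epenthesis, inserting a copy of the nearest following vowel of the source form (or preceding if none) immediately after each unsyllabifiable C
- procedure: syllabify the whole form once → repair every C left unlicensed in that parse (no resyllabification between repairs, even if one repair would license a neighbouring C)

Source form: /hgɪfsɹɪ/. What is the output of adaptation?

hɪgɪfɪsɪɹɪ

Syllabifying with onset maximization leaves /h/, /f/, /s/ stranded (no codas are permitted; onsets are limited to one consonant).
Inserting the epenthetic vowel yields /h/ → /hɪ/, /f/ → /fɪ/, /s/ → /sɪ/.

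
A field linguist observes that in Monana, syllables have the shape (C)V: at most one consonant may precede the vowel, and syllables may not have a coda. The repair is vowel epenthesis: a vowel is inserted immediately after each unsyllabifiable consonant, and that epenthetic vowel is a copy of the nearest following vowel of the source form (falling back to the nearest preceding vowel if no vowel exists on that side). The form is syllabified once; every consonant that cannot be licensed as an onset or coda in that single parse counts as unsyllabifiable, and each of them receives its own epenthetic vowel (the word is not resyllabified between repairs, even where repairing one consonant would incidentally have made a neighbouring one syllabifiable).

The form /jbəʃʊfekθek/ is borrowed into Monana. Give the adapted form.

Syllabifying with onset maximization leaves /j/, /k/, /k/ stranded (no codas are permitted; onsets are limited to one consonant).
Epenthesis after each stranded consonant: /j/ → /jə/, /k/ → /ke/, /k/ → /ke/.

jəbəʃʊfekeθeke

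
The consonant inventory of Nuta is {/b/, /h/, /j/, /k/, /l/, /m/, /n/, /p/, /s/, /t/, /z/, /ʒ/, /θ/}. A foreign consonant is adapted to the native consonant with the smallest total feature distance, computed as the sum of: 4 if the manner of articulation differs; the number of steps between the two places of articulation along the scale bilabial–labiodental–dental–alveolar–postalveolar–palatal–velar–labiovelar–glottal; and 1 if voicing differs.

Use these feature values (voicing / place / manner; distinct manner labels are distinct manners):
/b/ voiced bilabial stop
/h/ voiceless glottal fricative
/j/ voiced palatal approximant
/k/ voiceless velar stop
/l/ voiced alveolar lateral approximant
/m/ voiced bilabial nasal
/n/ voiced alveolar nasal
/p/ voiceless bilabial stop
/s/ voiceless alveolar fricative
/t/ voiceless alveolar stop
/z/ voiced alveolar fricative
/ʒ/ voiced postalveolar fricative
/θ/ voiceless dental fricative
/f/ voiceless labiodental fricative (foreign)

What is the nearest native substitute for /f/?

θ

/θ/ is closest: same manner (fricative), place distance 1 (labiodental→dental), same voicing; total 1. Next closest is /s/ at distance 2.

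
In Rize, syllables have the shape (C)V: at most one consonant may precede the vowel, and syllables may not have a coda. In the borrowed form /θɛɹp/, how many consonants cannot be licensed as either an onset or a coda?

The consonants /ɹ/, /p/ cannot be parsed into a legal (C)V syllable (no codas are permitted; onsets are limited to one consonant).

2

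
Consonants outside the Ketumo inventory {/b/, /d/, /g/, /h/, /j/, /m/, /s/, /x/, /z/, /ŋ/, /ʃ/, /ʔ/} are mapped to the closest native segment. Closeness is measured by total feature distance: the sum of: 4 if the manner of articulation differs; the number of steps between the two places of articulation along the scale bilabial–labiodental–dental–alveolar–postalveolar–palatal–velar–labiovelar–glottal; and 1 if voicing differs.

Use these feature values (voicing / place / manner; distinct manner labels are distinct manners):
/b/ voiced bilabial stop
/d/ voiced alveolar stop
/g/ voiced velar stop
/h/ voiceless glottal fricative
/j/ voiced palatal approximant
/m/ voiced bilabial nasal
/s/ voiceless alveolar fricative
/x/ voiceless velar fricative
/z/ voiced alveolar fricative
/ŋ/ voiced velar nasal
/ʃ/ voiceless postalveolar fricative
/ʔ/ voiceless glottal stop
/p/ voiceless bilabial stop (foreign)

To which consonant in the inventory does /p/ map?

/b/ is closest: same manner (stop), place distance 0 (bilabial→bilabial), voicing differs (+1); total 1. Next closest is /d/ at distance 4.

b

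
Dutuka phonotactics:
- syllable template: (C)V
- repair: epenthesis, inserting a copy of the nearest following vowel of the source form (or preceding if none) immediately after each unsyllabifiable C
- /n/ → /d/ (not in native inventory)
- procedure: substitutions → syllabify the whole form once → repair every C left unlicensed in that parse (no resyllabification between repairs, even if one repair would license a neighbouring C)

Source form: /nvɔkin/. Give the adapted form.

Substitution: /n/ → /d/, giving /dvɔkid/.
Syllabifying with onset maximization leaves /d/, /d/ stranded (no codas are permitted; onsets are limited to one consonant).
Each unlicensed consonant becomes the onset of a new syllable: /d/ → /dɔ/, /d/ → /di/.

dɔvɔkidi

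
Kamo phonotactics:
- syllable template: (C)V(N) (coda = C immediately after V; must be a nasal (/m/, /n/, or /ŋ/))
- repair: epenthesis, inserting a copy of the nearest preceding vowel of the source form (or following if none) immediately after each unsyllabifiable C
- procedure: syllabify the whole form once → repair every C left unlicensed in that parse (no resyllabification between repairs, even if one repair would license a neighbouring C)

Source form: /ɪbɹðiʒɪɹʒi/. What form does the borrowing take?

Under (C)V(N), the unsyllabifiable consonants are /b/, /ɹ/, /ɹ/ (only a nasal (/m/, /n/, or /ŋ/) is licensed in coda position; onsets are limited to one consonant).
Epenthesis after each stranded consonant: /b/ → /bɪ/, /ɹ/ → /ɹɪ/, /ɹ/ → /ɹɪ/.

ɪbɪɹɪðiʒɪɹɪʒi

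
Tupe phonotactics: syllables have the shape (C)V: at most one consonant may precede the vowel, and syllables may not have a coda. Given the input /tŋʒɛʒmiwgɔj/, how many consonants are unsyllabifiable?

5

Syllabifying with onset maximization leaves /t/, /ŋ/, /ʒ/, /w/, /j/ stranded (no codas are permitted; onsets are limited to one consonant).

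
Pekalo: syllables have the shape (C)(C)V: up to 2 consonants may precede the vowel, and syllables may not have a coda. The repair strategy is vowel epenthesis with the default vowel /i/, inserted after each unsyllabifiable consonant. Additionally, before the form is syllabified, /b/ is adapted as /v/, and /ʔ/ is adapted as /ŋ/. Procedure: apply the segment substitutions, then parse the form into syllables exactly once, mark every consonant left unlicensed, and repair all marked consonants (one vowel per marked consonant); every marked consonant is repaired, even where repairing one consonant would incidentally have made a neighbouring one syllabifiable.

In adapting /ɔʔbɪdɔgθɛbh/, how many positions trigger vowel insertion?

2

After substitution the input is /ɔŋvɪdɔgθɛvh/.
The unsyllabifiable consonants are /v/, /h/; each receives one epenthetic vowel.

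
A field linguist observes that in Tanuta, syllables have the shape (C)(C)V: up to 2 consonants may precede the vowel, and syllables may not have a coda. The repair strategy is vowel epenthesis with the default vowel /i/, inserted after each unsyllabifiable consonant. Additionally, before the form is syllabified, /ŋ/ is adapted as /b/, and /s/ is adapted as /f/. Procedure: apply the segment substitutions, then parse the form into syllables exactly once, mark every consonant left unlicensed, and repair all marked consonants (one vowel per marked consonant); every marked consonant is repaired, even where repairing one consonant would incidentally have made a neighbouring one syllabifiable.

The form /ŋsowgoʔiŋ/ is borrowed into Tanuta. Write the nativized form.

Substitution: /ŋ/ → /b/, /s/ → /f/, giving /bfowgoʔib/.
The consonants /b/ cannot be parsed into a legal (C)(C)V syllable (no codas are permitted; onsets may contain at most 2 consonants).
Inserting the epenthetic vowel yields /b/ → /bi/.

bfowgoʔibi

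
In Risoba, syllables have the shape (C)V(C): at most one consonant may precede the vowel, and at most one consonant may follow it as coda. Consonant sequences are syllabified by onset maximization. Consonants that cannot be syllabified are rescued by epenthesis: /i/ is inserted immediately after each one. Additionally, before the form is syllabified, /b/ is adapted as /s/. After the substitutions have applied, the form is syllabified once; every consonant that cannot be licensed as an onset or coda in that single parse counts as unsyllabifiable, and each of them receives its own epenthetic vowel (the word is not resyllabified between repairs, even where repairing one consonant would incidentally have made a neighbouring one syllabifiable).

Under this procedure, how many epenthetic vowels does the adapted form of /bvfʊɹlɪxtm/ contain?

After substitution the input is /svfʊɹlɪxtm/.
The unsyllabifiable consonants are /s/, /v/, /t/, /m/; each receives one epenthetic vowel.

4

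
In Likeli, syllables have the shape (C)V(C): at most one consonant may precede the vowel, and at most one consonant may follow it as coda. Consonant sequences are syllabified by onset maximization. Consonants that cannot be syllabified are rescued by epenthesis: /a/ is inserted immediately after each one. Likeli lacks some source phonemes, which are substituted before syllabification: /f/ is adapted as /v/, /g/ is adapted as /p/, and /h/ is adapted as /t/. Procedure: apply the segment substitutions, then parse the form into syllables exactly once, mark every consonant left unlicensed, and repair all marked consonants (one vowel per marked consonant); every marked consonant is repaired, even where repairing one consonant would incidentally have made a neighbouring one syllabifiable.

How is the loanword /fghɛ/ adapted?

Substitution: /f/ → /v/, /g/ → /p/, /h/ → /t/, giving /vptɛ/.
The consonants /v/, /p/ cannot be parsed into a legal (C)V(C) syllable (at most one coda consonant is licensed; onsets are limited to one consonant).
Each unlicensed consonant becomes the onset of a new syllable: /v/ → /va/, /p/ → /pa/.

vapatɛ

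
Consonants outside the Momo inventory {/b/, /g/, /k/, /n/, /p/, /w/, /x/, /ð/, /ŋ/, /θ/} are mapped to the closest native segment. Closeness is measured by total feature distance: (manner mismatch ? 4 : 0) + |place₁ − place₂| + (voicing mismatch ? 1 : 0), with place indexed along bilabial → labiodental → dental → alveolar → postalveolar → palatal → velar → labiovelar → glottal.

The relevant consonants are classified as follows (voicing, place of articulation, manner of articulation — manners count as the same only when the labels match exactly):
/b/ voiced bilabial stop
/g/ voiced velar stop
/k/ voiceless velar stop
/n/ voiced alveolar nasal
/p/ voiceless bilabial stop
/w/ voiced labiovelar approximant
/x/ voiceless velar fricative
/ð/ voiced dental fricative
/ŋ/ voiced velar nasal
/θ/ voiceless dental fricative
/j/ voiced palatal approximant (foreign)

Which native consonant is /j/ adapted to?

/w/ is closest: same manner (approximant), place distance 2 (palatal→labiovelar), same voicing; total 2. Next closest is /g/ at distance 5.

w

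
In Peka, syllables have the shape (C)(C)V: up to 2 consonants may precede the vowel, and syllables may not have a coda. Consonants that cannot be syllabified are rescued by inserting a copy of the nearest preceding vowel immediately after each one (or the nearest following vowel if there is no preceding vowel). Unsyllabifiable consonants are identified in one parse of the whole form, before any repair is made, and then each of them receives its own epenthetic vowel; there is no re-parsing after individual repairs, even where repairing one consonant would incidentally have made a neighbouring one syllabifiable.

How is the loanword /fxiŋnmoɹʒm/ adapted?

fxiŋinmoɹoʒomo

Syllabifying with onset maximization leaves /ŋ/, /ɹ/, /ʒ/, /m/ stranded (no codas are permitted; onsets may contain at most 2 consonants).
Epenthesis after each stranded consonant: /ŋ/ → /ŋi/, /ɹ/ → /ɹo/, /ʒ/ → /ʒo/, /m/ → /mo/.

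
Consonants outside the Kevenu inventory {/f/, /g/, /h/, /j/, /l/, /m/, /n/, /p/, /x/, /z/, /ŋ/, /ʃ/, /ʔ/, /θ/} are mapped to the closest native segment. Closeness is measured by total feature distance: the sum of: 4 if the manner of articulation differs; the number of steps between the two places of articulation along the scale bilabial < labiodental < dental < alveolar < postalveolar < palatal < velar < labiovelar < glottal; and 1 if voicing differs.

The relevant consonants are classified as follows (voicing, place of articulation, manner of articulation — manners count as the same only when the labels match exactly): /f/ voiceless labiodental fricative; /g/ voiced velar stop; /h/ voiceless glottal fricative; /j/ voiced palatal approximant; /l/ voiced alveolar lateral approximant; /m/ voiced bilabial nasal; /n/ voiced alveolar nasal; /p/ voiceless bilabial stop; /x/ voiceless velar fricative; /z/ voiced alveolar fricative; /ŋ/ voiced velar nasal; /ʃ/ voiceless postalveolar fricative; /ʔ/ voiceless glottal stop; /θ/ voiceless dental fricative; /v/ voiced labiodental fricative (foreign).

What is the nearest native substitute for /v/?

/f/ is closest: same manner (fricative), place distance 0 (labiodental→labiodental), voicing differs (+1); total 1. Next closest is /z/ at distance 2.

f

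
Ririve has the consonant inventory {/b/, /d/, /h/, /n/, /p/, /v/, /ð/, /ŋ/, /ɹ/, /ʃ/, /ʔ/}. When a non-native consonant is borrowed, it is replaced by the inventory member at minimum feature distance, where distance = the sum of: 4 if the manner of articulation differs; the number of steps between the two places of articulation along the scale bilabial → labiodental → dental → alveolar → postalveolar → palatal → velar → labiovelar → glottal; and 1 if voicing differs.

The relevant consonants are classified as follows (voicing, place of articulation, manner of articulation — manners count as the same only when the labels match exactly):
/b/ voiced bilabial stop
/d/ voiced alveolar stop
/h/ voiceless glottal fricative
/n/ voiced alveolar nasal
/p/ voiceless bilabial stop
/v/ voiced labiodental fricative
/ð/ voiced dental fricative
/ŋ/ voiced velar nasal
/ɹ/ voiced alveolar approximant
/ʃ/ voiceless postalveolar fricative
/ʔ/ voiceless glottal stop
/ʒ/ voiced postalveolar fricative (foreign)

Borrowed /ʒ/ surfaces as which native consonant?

/ʃ/ is closest: same manner (fricative), place distance 0 (postalveolar→postalveolar), voicing differs (+1); total 1. Next closest is /ð/ at distance 2.

ʃ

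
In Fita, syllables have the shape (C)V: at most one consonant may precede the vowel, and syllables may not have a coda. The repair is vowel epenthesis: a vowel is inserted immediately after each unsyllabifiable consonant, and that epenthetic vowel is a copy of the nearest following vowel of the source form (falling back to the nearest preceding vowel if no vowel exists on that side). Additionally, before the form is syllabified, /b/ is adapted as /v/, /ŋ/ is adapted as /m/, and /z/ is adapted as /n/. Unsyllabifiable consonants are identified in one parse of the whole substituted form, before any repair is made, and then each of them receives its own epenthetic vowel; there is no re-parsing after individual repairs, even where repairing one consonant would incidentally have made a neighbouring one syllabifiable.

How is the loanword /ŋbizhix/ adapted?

mivinihixi

Substitution: /ŋ/ → /m/, /b/ → /v/, /z/ → /n/, giving /mvinhix/.
Syllabifying with onset maximization leaves /m/, /n/, /x/ stranded (no codas are permitted; onsets are limited to one consonant).
Epenthesis after each stranded consonant: /m/ → /mi/, /n/ → /ni/, /x/ → /xi/.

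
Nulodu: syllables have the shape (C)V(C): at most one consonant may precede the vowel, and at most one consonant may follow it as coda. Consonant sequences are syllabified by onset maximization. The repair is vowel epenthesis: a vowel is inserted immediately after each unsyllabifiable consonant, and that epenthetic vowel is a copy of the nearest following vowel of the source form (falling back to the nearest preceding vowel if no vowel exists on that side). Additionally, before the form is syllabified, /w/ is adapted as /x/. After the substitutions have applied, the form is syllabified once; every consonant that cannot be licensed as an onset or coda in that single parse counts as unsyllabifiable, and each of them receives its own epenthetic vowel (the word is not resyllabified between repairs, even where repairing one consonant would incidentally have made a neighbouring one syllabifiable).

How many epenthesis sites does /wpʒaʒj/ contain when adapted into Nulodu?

3

After substitution the input is /xpʒaʒj/.
The unsyllabifiable consonants are /x/, /p/, /j/; each receives one epenthetic vowel.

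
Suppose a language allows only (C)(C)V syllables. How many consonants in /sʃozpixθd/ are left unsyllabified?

Under (C)(C)V, the unsyllabifiable consonants are /x/, /θ/, /d/ (no codas are permitted; onsets may contain at most 2 consonants).

3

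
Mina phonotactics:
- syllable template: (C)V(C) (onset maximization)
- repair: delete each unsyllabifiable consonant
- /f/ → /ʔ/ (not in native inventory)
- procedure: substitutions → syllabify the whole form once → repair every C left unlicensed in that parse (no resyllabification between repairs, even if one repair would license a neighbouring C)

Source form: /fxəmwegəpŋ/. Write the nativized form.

xəmwegəp

Substitution: /f/ → /ʔ/, giving /ʔxəmwegəpŋ/.
Under (C)V(C), the unsyllabifiable consonants are /ʔ/, /ŋ/ (at most one coda consonant is licensed; onsets are limited to one consonant).
Deleting the stranded consonants removes /ʔ/, /ŋ/.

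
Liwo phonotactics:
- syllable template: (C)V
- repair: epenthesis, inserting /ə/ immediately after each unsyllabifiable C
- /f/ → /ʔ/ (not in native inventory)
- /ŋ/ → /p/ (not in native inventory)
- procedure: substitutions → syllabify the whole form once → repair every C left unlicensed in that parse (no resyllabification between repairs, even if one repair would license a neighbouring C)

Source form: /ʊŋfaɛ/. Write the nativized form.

ʊpəʔaɛ

Substitution: /ŋ/ → /p/, /f/ → /ʔ/, giving /ʊpʔaɛ/.
The consonants /p/ cannot be parsed into a legal (C)V syllable (no codas are permitted; onsets are limited to one consonant).
Each unlicensed consonant becomes the onset of a new syllable: /p/ → /pə/.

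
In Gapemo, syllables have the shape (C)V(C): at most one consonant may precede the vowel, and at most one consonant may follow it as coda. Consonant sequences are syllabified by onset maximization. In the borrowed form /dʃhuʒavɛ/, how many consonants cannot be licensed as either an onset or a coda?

The consonants /d/, /ʃ/ cannot be parsed into a legal (C)V(C) syllable (at most one coda consonant is licensed; onsets are limited to one consonant).

2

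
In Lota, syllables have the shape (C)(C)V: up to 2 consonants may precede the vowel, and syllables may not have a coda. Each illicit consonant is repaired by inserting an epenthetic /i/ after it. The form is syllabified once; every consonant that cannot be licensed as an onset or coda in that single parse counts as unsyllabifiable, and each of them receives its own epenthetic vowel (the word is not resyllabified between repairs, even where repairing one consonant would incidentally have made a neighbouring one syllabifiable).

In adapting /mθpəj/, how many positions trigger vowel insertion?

The unsyllabifiable consonants are /m/, /j/; each receives one epenthetic vowel.

2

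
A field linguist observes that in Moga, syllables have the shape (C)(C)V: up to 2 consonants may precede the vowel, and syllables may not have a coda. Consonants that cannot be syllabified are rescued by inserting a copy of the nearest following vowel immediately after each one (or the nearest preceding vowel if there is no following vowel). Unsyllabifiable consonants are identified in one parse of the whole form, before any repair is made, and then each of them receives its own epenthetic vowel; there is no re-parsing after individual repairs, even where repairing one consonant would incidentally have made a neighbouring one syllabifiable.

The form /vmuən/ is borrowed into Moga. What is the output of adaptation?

vmuənə

Syllabifying with onset maximization leaves /n/ stranded (no codas are permitted; onsets may contain at most 2 consonants).
Inserting the epenthetic vowel yields /n/ → /nə/.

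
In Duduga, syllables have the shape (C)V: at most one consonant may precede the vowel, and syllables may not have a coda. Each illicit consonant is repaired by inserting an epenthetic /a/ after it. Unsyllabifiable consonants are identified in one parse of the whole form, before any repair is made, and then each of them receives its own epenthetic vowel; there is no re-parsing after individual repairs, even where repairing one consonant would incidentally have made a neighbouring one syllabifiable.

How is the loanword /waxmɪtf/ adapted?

Under (C)V, the unsyllabifiable consonants are /x/, /t/, /f/ (no codas are permitted; onsets are limited to one consonant).
Epenthesis after each stranded consonant: /x/ → /xa/, /t/ → /ta/, /f/ → /fa/.

waxamɪtafa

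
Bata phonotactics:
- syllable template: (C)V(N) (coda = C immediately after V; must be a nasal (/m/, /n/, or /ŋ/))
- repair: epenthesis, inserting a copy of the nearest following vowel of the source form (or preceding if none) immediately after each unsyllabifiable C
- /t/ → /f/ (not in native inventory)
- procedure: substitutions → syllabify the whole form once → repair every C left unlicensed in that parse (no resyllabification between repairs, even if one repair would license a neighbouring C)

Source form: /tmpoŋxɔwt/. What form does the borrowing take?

Substitution: /t/ → /f/, giving /fmpoŋxɔwf/.
The consonants /f/, /m/, /w/, /f/ cannot be parsed into a legal (C)V(N) syllable (only a nasal (/m/, /n/, or /ŋ/) is licensed in coda position; onsets are limited to one consonant).
Inserting the epenthetic vowel yields /f/ → /fo/, /m/ → /mo/, /w/ → /wɔ/, /f/ → /fɔ/.

fomopoŋxɔwɔfɔ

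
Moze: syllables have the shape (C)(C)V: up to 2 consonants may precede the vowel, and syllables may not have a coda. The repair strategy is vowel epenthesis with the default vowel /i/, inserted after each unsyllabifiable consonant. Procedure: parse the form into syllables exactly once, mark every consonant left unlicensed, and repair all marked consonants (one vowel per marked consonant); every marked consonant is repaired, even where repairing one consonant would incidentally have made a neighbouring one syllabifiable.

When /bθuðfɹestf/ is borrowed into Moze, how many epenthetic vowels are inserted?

The unsyllabifiable consonants are /ð/, /s/, /t/, /f/; each receives one epenthetic vowel.

4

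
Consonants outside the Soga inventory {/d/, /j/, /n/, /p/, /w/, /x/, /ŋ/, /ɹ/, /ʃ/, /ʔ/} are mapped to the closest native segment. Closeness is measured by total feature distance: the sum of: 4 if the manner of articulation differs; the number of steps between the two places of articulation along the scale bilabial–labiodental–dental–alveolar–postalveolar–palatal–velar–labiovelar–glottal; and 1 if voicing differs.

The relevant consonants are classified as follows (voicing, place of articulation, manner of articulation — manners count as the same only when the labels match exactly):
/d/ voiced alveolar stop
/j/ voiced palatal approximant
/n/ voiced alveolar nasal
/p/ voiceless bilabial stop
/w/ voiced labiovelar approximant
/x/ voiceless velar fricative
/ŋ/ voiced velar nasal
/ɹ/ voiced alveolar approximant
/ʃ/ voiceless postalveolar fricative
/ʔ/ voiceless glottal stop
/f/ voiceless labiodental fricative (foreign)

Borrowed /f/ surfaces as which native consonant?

/ʃ/ is closest: same manner (fricative), place distance 3 (labiodental→postalveolar), same voicing; total 3. Next closest is /p/ at distance 5.

ʃ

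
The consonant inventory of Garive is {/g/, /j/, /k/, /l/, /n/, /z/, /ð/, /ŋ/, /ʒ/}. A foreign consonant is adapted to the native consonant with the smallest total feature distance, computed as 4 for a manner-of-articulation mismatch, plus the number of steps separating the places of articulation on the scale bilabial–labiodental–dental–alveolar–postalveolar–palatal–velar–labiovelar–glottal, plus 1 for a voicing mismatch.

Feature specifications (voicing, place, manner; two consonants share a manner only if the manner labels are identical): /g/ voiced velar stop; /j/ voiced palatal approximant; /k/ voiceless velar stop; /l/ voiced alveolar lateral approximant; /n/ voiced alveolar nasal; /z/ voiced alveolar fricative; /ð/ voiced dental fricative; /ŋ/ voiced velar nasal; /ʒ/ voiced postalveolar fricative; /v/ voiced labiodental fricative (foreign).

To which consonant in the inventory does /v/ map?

ð

/ð/ is closest: same manner (fricative), place distance 1 (labiodental→dental), same voicing; total 1. Next closest is /z/ at distance 2.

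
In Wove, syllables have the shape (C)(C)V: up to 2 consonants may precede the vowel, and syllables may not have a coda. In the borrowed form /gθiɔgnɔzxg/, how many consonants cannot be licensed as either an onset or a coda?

Under (C)(C)V, the unsyllabifiable consonants are /z/, /x/, /g/ (no codas are permitted; onsets may contain at most 2 consonants).

3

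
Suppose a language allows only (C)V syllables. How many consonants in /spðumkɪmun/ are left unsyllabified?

Syllabifying with onset maximization leaves /s/, /p/, /m/, /n/ stranded (no codas are permitted; onsets are limited to one consonant).

4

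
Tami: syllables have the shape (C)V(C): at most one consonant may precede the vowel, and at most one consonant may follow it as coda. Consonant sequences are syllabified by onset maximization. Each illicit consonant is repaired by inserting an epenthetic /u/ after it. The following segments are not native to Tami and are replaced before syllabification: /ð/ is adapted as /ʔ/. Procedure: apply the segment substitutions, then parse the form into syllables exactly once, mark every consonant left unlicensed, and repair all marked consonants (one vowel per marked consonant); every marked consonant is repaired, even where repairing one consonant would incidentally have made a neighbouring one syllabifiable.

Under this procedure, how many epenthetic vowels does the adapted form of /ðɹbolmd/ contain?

4

After substitution the input is /ʔɹbolmd/.
The unsyllabifiable consonants are /ʔ/, /ɹ/, /m/, /d/; each receives one epenthetic vowel.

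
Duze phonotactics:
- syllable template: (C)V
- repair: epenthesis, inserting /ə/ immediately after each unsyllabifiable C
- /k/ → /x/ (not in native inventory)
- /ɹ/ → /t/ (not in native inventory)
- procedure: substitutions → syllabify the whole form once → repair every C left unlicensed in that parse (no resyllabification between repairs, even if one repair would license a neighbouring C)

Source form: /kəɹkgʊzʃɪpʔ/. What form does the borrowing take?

Substitution: /k/ → /x/, /ɹ/ → /t/, giving /xətxgʊzʃɪpʔ/.
Syllabifying with onset maximization leaves /t/, /x/, /z/, /p/, /ʔ/ stranded (no codas are permitted; onsets are limited to one consonant).
Epenthesis after each stranded consonant: /t/ → /tə/, /x/ → /xə/, /z/ → /zə/, /p/ → /pə/, /ʔ/ → /ʔə/.

xətəxəgʊzəʃɪpəʔə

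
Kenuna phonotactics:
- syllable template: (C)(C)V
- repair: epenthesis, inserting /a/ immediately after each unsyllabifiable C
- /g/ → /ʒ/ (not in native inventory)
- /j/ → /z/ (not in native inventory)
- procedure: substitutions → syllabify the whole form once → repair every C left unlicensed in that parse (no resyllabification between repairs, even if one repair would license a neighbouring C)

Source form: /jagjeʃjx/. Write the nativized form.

Substitution: /j/ → /z/, /g/ → /ʒ/, giving /zaʒzeʃzx/.
The consonants /ʃ/, /z/, /x/ cannot be parsed into a legal (C)(C)V syllable (no codas are permitted; onsets may contain at most 2 consonants).
Epenthesis after each stranded consonant: /ʃ/ → /ʃa/, /z/ → /za/, /x/ → /xa/.

zaʒzeʃazaxa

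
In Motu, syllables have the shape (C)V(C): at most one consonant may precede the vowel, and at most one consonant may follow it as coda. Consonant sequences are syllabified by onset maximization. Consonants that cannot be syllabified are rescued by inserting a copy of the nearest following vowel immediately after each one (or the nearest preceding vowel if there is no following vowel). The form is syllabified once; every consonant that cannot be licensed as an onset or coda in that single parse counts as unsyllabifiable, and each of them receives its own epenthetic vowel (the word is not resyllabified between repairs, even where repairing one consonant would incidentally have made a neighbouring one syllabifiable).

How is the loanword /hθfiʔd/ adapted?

hiθifiʔdi

Under (C)V(C), the unsyllabifiable consonants are /h/, /θ/, /d/ (at most one coda consonant is licensed; onsets are limited to one consonant).
Inserting the epenthetic vowel yields /h/ → /hi/, /θ/ → /θi/, /d/ → /di/.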